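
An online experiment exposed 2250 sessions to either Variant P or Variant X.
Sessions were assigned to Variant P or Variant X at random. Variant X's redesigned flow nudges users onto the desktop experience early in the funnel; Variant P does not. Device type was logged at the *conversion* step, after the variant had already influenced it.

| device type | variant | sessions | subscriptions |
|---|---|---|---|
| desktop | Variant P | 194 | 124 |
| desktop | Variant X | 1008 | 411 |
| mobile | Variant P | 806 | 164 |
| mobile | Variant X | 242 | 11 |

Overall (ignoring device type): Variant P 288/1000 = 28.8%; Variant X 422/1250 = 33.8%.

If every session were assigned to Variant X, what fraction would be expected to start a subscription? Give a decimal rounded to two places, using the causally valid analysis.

Device type here is a post-treatment variable shaped by the variant; conditioning on it would introduce bias rather than remove it. The overall comparison is the causal one.
So P(outcome | do(Variant X)) is just the pooled rate for Variant X: 422/1250 = 0.338.

0.34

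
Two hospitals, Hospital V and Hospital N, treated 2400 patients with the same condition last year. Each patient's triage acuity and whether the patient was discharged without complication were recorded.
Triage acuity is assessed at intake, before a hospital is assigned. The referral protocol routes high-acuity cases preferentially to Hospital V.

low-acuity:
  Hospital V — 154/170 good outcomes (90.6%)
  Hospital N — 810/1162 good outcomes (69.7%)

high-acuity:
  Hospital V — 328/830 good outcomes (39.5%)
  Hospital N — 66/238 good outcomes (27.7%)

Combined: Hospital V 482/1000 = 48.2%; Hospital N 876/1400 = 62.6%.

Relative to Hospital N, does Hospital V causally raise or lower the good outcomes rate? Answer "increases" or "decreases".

increases

Nothing the hospital does changes triage acuity; the imbalance is an allocation artefact. With triage acuity also predicting the outcome, the pooled figure is confounded, and the within-stratum comparison is the causal one.
Within each level — low-acuity: 90.6% vs 69.7%; high-acuity: 39.5% vs 27.7% — Hospital V is higher every time.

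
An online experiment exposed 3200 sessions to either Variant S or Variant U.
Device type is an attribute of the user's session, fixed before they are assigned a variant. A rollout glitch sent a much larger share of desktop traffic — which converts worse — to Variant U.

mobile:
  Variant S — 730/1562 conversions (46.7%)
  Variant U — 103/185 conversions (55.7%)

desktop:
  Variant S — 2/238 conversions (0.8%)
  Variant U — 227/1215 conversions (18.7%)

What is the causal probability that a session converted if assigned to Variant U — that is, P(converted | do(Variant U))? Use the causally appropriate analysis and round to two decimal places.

0.39

Within every device type level Variant U has the higher rate, yet pooled Variant S does — Simpson's reversal.
Since device type is a pre-existing factor (not a product of the variant) and it affects the outcome on its own, it is a confounder. The stratified rates, not the pooled rate, identify the causal effect.
Standardising Variant U to the population device type mix: 0.546·103/185 + 0.454·227/1215 = 0.389.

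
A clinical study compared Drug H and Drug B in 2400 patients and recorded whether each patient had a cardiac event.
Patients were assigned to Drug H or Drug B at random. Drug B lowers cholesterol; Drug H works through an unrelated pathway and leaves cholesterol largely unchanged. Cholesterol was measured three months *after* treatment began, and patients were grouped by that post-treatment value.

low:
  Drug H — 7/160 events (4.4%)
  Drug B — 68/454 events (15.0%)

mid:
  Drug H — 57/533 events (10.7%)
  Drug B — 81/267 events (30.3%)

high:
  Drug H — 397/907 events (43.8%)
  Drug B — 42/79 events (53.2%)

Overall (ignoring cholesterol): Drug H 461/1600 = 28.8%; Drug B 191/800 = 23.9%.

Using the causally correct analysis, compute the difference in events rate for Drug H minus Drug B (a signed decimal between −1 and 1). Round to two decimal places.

+0.05

The cholesterol-specific comparison favours Drug H throughout, but the pooled figures favour Drug B. The question is whether to condition on cholesterol.
Because the drug influences cholesterol, cholesterol is a post-treatment mediator, not a confounder. Stratifying on it would bias the estimate; the causal effect is the crude pooled difference.
The causal difference is the pooled difference: 0.288 − 0.239 = +0.049.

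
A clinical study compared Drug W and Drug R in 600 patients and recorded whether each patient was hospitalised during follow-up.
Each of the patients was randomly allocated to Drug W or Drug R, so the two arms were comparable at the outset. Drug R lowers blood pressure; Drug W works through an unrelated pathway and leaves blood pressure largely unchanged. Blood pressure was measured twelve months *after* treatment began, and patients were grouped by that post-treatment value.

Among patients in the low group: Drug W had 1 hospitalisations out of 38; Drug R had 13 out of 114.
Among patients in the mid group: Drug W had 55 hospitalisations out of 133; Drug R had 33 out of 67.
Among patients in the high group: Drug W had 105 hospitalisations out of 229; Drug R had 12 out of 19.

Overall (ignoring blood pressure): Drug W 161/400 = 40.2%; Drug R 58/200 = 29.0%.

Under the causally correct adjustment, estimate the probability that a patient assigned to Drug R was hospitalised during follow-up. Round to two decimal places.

Stratifying would compare drugs among patients the drugs themselves sorted into blood pressure groups — a form of selection on an intermediate. The unconditioned pooled rates give the total causal effect.
So P(outcome | do(Drug R)) is just the pooled rate for Drug R: 58/200 = 0.290.

0.29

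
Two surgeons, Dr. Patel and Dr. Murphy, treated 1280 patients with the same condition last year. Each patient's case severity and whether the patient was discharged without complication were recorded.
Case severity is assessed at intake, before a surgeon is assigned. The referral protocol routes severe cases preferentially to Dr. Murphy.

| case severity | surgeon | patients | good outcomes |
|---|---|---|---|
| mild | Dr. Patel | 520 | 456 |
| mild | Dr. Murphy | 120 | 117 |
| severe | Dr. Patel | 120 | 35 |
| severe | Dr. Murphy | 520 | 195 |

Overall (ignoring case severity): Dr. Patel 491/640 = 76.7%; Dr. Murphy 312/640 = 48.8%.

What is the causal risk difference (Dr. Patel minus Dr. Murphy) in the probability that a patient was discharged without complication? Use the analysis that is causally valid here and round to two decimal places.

The case severity-specific comparison favours Dr. Murphy throughout, but the pooled figures favour Dr. Patel. The question is whether to condition on case severity.
Since case severity is a pre-existing factor (not a product of the surgeon) and it affects the outcome on its own, it is a confounder. The stratified rates, not the pooled rate, identify the causal effect.
Adjusting over the population distribution of case severity: 0.500·(0.877−0.975) + 0.500·(0.292−0.375) = -0.091.

-0.09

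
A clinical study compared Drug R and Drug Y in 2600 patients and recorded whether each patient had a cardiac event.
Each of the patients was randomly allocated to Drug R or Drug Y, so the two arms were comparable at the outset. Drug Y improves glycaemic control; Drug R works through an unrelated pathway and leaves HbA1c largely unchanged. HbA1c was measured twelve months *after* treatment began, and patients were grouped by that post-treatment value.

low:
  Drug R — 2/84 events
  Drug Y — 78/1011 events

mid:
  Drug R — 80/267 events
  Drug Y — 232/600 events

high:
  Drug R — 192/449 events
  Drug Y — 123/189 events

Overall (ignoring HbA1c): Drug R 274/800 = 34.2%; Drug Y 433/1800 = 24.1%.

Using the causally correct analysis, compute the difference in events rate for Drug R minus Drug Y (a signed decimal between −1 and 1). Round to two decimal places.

+0.10

HbA1c is downstream of the drug. One should not condition on a consequence of treatment, so the overall rates are the right comparison.
The causal difference is the pooled difference: 0.343 − 0.241 = +0.102.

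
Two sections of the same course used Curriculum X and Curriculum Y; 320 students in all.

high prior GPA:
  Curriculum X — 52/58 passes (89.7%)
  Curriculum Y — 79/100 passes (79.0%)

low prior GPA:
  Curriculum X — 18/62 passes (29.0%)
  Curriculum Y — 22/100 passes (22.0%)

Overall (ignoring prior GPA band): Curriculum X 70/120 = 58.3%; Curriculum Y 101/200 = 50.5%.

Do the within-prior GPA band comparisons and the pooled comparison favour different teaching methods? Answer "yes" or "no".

no

Within each prior GPA band level (high prior GPA 89.7% vs 79.0%; low prior GPA 29.0% vs 22.0%), Curriculum X has the higher rate every time. Pooled: 58.3% vs 50.5% — Curriculum X has the higher rate overall. They agree.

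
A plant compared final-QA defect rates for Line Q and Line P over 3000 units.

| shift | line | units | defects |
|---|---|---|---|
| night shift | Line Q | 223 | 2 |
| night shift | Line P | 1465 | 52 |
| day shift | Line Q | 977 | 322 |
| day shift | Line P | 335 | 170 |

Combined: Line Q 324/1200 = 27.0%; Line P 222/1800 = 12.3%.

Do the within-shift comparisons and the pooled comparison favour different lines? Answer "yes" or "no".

Within each shift level (night shift 0.9% vs 3.5%; day shift 33.0% vs 50.7%), Line Q has the lower rate every time. Pooled: 27.0% vs 12.3% — Line P has the lower rate overall. The two comparisons disagree.

yes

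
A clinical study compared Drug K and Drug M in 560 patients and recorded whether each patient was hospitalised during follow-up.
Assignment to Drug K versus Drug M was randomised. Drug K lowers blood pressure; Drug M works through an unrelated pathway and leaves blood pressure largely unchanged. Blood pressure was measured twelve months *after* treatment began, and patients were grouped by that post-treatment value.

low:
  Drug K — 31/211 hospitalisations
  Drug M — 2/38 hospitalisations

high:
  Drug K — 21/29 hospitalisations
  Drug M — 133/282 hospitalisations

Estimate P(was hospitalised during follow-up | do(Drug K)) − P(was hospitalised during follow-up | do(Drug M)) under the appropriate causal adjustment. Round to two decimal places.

Because the drug influences blood pressure, blood pressure is a post-treatment mediator, not a confounder. Stratifying on it would bias the estimate; the causal effect is the crude pooled difference.
The causal difference is the pooled difference: 0.217 − 0.422 = -0.205.

-0.21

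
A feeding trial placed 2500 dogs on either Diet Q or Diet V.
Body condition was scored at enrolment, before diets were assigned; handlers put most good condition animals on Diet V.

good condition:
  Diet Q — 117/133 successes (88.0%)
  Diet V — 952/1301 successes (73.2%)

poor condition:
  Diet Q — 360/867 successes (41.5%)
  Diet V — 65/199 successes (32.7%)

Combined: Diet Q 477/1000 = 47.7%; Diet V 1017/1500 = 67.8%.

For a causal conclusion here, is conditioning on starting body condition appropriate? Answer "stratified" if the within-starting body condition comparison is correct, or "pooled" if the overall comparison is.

Starting body condition differs across diets for reasons unrelated to any effect of the diet itself, and it separately predicts the outcome — a classic confounder. We must compare within starting body condition levels.
Within each level — good condition: 88.0% vs 73.2%; poor condition: 41.5% vs 32.7% — Diet Q is higher every time.

stratified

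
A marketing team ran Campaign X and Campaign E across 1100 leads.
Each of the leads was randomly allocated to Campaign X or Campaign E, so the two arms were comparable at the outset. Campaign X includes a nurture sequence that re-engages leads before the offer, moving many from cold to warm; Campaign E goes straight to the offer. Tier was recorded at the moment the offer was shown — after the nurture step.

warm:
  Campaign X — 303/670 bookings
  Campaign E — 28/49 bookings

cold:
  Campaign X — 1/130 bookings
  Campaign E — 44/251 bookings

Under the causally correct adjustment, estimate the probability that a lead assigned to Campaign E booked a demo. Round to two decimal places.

The engagement tier-specific comparison favours Campaign E throughout, but the pooled figures favour Campaign X. The question is whether to condition on engagement tier.
The distribution of engagement tier is itself part of what the campaign does — it is an intermediate outcome. Holding it fixed would remove that part of the effect; the total effect is the pooled difference.
So P(outcome | do(Campaign E)) is just the pooled rate for Campaign E: 72/300 = 0.240.

0.24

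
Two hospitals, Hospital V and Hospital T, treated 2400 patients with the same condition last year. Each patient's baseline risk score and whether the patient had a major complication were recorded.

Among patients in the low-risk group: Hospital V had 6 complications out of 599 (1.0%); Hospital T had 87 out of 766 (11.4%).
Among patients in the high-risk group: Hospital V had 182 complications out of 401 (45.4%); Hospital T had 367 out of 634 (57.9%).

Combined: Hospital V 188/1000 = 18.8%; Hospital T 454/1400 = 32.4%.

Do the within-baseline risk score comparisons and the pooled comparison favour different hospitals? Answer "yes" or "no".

no

Within each baseline risk score level (low-risk 1.0% vs 11.4%; high-risk 45.4% vs 57.9%), Hospital V has the lower rate every time. Pooled: 18.8% vs 32.4% — Hospital V has the lower rate overall. They agree.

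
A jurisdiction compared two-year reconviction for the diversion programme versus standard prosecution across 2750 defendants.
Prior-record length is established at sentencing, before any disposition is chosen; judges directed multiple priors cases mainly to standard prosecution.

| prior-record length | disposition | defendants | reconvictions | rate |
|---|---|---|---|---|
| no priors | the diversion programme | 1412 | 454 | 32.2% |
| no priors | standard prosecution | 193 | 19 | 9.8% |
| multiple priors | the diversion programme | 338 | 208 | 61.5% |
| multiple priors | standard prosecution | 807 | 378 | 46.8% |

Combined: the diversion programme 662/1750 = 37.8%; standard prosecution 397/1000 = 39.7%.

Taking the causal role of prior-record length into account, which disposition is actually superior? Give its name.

Prior-record length is set before the disposition has any effect — it is not caused by the disposition — and it independently drives the outcome. That makes it a confounder, so the causal comparison is within prior-record length levels.
Within each level — no priors: 32.2% vs 9.8%; multiple priors: 61.5% vs 46.8% — standard prosecution is lower every time.

standard prosecution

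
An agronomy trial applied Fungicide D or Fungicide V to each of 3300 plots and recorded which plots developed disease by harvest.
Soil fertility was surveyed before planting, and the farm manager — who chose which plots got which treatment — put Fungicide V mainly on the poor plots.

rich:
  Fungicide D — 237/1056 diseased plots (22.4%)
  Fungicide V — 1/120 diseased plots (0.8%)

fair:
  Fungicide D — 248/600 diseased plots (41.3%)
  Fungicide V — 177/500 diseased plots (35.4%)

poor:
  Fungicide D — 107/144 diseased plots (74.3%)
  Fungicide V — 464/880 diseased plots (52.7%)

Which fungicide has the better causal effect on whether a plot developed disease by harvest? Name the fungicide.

Fungicide V

The stratified and pooled comparisons disagree (Fungicide V wins within each soil fertility; Fungicide D wins overall), so the answer turns on the causal role of soil fertility.
Soil fertility is set before the fungicide has any effect — it is not caused by the fungicide — and it independently drives the outcome. That makes it a confounder, so the causal comparison is within soil fertility levels.
Within each level — rich: 22.4% vs 0.8%; fair: 41.3% vs 35.4%; poor: 74.3% vs 52.7% — Fungicide V is lower every time.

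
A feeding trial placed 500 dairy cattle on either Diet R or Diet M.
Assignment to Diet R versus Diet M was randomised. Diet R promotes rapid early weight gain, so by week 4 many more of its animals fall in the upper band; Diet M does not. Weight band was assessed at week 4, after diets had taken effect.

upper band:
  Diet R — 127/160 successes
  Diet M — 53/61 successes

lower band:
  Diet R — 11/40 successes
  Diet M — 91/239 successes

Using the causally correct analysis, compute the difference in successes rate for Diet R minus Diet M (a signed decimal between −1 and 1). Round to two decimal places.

Diet M is higher inside every week-4 weight band stratum but Diet R is higher in aggregate. Whether to stratify depends on how week-4 weight band relates to the diet.
Stratifying would compare diets among dairy cattle the diets themselves sorted into week-4 weight band groups — a form of selection on an intermediate. The unconditioned pooled rates give the total causal effect.
The causal difference is the pooled difference: 0.690 − 0.480 = +0.210.

+0.21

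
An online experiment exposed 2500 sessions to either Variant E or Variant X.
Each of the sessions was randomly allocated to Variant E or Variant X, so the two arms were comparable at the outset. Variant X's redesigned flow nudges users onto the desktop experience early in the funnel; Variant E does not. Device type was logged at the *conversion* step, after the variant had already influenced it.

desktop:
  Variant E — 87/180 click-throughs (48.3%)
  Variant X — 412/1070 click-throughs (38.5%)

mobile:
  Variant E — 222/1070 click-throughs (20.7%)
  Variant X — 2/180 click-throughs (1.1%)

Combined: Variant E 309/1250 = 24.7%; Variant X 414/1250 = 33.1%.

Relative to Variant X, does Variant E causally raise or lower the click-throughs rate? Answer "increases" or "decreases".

The device type-specific comparison favours Variant E throughout, but the pooled figures favour Variant X. The question is whether to condition on device type.
Device type lies on the pathway variant → device type → outcome, so adjusting for it blocks the indirect effect. For the total causal effect of variant, use the unadjusted pooled rates.
Pooled: Variant E 24.7% vs Variant X 33.1%; Variant X is higher overall.

decreases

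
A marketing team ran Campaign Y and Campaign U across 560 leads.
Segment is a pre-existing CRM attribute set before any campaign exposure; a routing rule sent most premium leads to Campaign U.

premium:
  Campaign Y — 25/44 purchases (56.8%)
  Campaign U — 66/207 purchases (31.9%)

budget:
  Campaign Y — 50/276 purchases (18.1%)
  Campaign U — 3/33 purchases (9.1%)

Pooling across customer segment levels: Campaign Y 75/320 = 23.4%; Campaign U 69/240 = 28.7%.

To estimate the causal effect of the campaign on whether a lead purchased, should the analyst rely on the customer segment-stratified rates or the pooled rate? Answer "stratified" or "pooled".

stratified

Campaign Y is higher inside every customer segment stratum but Campaign U is higher in aggregate. Whether to stratify depends on how customer segment relates to the campaign.
Customer segment differs across campaigns for reasons unrelated to any effect of the campaign itself, and it separately predicts the outcome — a classic confounder. We must compare within customer segment levels.
Within each level — premium: 56.8% vs 31.9%; budget: 18.1% vs 9.1% — Campaign Y is higher every time.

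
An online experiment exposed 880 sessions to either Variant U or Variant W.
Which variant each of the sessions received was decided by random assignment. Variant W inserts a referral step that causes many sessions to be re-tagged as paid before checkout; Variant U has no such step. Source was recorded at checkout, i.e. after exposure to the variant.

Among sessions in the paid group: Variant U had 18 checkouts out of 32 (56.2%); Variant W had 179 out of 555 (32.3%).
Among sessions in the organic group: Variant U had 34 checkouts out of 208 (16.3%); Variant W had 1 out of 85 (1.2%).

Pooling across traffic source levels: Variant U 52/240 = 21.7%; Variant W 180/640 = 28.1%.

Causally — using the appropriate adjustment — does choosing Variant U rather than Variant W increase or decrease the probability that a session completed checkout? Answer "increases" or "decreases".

Variant U is higher inside every traffic source stratum but Variant W is higher in aggregate. Whether to stratify depends on how traffic source relates to the variant.
Because the variant influences traffic source, traffic source is a post-treatment mediator, not a confounder. Stratifying on it would bias the estimate; the causal effect is the crude pooled difference.
Pooled: Variant U 21.7% vs Variant W 28.1%; Variant W is higher overall.

decreases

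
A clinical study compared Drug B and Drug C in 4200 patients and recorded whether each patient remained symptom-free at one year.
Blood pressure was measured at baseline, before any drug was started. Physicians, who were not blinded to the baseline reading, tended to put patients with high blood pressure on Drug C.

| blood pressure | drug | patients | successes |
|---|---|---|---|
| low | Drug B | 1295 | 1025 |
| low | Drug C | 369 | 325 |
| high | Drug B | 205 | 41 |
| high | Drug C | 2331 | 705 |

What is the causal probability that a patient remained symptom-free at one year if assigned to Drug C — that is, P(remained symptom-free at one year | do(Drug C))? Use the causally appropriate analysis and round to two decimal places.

Within every blood pressure level Drug C has the higher rate, yet pooled Drug B does — Simpson's reversal.
Since blood pressure is a pre-existing factor (not a product of the drug) and it affects the outcome on its own, it is a confounder. The stratified rates, not the pooled rate, identify the causal effect.
Standardising Drug C to the population blood pressure mix: 0.396·325/369 + 0.604·705/2331 = 0.532.

0.53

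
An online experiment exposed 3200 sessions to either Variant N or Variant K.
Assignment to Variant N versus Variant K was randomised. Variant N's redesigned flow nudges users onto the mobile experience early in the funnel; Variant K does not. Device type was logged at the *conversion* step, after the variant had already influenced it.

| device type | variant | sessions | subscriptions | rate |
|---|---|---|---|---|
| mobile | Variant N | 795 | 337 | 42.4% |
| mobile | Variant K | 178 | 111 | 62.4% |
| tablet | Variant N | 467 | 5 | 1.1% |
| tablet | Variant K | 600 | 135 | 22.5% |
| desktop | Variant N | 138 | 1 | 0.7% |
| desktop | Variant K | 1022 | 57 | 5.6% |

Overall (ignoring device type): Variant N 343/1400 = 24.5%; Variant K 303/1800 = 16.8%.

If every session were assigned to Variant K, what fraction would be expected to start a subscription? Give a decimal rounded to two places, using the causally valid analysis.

Because the variant influences device type, device type is a post-treatment mediator, not a confounder. Stratifying on it would bias the estimate; the causal effect is the crude pooled difference.
So P(outcome | do(Variant K)) is just the pooled rate for Variant K: 303/1800 = 0.168.

0.17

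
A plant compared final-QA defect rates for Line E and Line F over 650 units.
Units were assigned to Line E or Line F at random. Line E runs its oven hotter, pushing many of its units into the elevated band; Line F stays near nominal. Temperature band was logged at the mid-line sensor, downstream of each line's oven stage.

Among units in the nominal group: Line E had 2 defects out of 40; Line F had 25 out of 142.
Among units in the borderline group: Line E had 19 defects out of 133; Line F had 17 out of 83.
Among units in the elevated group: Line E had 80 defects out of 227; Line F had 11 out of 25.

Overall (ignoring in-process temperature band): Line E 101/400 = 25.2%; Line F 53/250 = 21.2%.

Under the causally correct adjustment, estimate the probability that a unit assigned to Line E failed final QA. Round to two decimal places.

In-process temperature band here is a post-treatment variable shaped by the line; conditioning on it would introduce bias rather than remove it. The overall comparison is the causal one.
So P(outcome | do(Line E)) is just the pooled rate for Line E: 101/400 = 0.253.

0.25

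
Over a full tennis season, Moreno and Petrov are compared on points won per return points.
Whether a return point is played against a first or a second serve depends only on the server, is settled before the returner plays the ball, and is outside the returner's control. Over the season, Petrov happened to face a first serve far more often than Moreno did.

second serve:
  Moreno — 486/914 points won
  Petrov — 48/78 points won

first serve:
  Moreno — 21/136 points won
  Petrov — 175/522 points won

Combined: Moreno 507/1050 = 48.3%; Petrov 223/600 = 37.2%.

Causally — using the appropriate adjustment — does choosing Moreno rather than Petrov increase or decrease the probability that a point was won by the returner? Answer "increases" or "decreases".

decreases

Since serve type is a pre-existing factor (not a product of the player) and it affects the outcome on its own, it is a confounder. The stratified rates, not the pooled rate, identify the causal effect.
Within each level — second serve: 53.2% vs 61.5%; first serve: 15.4% vs 33.5% — Petrov is higher every time.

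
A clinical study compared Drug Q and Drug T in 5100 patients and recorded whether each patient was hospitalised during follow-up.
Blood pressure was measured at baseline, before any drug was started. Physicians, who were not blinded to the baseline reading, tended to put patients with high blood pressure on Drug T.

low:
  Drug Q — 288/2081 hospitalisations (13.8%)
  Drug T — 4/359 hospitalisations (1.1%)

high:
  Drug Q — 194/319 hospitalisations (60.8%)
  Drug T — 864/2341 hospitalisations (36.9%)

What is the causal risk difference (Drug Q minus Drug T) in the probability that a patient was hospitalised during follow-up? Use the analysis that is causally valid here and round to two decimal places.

Within every blood pressure level Drug T has the lower rate, yet pooled Drug Q does — Simpson's reversal.
Here blood pressure is a common cause — it drives both which drug a case falls under and the outcome. The crude comparison mixes populations; the stratum-specific rates are the causally relevant ones.
Adjusting over the population distribution of blood pressure: 0.478·(0.138−0.011) + 0.522·(0.608−0.369) = +0.186.

+0.19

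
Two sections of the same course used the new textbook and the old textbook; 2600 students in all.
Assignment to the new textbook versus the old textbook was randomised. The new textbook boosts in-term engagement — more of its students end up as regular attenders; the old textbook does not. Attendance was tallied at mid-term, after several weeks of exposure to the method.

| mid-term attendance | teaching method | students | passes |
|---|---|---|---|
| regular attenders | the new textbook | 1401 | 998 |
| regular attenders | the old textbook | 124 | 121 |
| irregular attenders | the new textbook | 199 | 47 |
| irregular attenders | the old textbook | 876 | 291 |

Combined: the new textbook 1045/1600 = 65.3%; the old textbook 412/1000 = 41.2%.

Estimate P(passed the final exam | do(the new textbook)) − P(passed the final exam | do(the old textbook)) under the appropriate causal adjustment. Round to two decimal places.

+0.24

The mid-term attendance-specific comparison favours the old textbook throughout, but the pooled figures favour the new textbook. The question is whether to condition on mid-term attendance.
Because the teaching method influences mid-term attendance, mid-term attendance is a post-treatment mediator, not a confounder. Stratifying on it would bias the estimate; the causal effect is the crude pooled difference.
The causal difference is the pooled difference: 0.653 − 0.412 = +0.241.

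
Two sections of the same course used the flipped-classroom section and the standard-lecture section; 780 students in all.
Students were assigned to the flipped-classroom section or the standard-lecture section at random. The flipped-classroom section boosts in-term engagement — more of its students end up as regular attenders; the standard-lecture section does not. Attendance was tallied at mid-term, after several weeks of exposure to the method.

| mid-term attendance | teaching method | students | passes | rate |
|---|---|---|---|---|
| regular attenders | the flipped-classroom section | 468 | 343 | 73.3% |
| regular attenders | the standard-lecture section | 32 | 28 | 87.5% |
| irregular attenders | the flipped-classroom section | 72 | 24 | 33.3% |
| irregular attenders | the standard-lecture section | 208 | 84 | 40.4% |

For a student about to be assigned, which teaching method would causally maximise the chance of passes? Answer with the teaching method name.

the flipped-classroom section

The stratified and pooled comparisons disagree (the standard-lecture section wins within each mid-term attendance; the flipped-classroom section wins overall), so the answer turns on the causal role of mid-term attendance.
Mid-term attendance is downstream of the teaching method. One should not condition on a consequence of treatment, so the overall rates are the right comparison.
Pooled: the flipped-classroom section 68.0% vs the standard-lecture section 46.7%; the flipped-classroom section is higher overall.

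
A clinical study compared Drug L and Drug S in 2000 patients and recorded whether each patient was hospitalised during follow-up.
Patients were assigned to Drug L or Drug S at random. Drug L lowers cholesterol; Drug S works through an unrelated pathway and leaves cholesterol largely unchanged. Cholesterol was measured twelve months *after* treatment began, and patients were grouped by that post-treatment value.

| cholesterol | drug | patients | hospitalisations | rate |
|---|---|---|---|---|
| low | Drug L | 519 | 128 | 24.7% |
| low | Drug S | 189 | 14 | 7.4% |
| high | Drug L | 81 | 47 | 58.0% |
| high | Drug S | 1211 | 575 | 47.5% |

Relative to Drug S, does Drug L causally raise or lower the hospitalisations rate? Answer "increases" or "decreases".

decreases

The stratified and pooled comparisons disagree (Drug S wins within each cholesterol; Drug L wins overall), so the answer turns on the causal role of cholesterol.
Cholesterol lies on the pathway drug → cholesterol → outcome, so adjusting for it blocks the indirect effect. For the total causal effect of drug, use the unadjusted pooled rates.
Pooled: Drug L 29.2% vs Drug S 42.1%; Drug L is lower overall.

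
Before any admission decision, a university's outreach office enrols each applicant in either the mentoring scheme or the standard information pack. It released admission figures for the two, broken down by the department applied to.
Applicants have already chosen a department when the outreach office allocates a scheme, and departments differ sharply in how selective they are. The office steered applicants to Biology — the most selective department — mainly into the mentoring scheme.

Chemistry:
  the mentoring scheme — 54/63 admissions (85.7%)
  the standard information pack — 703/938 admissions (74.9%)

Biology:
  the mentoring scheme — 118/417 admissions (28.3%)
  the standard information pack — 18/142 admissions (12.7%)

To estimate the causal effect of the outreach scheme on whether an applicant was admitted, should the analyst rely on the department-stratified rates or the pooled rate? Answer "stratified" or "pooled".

stratified

The department-specific comparison favours the mentoring scheme throughout, but the pooled figures favour the standard information pack. The question is whether to condition on department.
Department differs across outreach schemes for reasons unrelated to any effect of the outreach scheme itself, and it separately predicts the outcome — a classic confounder. We must compare within department levels.
Within each level — Chemistry: 85.7% vs 74.9%; Biology: 28.3% vs 12.7% — the mentoring scheme is higher every time.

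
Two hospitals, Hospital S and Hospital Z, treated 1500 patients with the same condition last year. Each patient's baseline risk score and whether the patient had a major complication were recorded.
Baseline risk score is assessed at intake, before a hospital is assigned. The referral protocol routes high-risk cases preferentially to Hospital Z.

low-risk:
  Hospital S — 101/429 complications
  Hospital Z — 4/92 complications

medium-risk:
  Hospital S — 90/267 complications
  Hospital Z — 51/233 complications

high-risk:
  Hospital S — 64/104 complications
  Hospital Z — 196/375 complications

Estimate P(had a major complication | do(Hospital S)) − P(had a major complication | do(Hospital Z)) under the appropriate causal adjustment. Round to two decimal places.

+0.14

The baseline risk score-specific comparison favours Hospital Z throughout, but the pooled figures favour Hospital S. The question is whether to condition on baseline risk score.
The imbalance in baseline risk score arose from how patients were allocated, not from anything the hospital did; and baseline risk score independently affects the outcome. The pooled gap is confounded — condition on baseline risk score.
Adjusting over the population distribution of baseline risk score: 0.347·(0.235−0.043) + 0.333·(0.337−0.219) + 0.319·(0.615−0.523) = +0.136.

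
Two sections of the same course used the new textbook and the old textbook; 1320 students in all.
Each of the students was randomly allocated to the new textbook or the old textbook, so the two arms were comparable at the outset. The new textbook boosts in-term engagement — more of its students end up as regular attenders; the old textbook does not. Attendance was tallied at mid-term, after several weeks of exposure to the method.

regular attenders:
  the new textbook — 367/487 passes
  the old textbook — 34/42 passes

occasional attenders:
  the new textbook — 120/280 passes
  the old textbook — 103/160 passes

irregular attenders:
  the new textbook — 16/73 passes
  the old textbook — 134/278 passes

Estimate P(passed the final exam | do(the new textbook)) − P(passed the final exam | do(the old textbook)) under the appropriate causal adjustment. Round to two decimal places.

the old textbook is higher inside every mid-term attendance stratum but the new textbook is higher in aggregate. Whether to stratify depends on how mid-term attendance relates to the teaching method.
Mid-term attendance here is a post-treatment variable shaped by the teaching method; conditioning on it would introduce bias rather than remove it. The overall comparison is the causal one.
The causal difference is the pooled difference: 0.599 − 0.565 = +0.034.

+0.03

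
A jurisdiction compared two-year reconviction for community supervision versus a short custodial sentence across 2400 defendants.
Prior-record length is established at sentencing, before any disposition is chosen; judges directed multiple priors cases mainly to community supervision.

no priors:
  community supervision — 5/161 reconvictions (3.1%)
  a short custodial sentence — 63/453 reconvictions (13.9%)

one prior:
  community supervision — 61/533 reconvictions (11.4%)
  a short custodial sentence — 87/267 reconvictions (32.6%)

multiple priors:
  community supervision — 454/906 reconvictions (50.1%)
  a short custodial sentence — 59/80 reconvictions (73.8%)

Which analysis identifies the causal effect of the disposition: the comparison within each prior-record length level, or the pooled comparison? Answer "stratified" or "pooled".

stratified

Prior-record length satisfies the back-door criterion: it is not a descendant of the disposition, and it blocks the spurious path from disposition to outcome. Adjusting for it (i.e., using the within-prior-record length rates) gives the causal effect.
Within each level — no priors: 3.1% vs 13.9%; one prior: 11.4% vs 32.6%; multiple priors: 50.1% vs 73.8% — community supervision is lower every time.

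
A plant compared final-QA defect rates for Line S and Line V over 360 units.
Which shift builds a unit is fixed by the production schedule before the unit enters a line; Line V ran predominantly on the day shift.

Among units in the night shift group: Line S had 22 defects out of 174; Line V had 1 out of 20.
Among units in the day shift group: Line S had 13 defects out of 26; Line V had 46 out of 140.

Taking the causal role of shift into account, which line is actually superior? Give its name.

The shift-specific comparison favours Line V throughout, but the pooled figures favour Line S. The question is whether to condition on shift.
Since shift is a pre-existing factor (not a product of the line) and it affects the outcome on its own, it is a confounder. The stratified rates, not the pooled rate, identify the causal effect.
Within each level — night shift: 12.6% vs 5.0%; day shift: 50.0% vs 32.9% — Line V is lower every time.

Line V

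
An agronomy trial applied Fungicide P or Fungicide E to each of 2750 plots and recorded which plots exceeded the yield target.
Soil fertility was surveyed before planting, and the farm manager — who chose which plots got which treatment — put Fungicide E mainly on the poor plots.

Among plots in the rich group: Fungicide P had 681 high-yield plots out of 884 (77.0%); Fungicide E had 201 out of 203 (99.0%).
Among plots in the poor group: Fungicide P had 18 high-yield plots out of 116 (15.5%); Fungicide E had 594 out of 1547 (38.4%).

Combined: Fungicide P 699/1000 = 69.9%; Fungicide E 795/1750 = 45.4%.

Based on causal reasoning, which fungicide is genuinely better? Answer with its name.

Within every soil fertility level Fungicide E has the higher rate, yet pooled Fungicide P does — Simpson's reversal.
Here soil fertility is a common cause — it drives both which fungicide a case falls under and the outcome. The crude comparison mixes populations; the stratum-specific rates are the causally relevant ones.
Within each level — rich: 77.0% vs 99.0%; poor: 15.5% vs 38.4% — Fungicide E is higher every time.

Fungicide E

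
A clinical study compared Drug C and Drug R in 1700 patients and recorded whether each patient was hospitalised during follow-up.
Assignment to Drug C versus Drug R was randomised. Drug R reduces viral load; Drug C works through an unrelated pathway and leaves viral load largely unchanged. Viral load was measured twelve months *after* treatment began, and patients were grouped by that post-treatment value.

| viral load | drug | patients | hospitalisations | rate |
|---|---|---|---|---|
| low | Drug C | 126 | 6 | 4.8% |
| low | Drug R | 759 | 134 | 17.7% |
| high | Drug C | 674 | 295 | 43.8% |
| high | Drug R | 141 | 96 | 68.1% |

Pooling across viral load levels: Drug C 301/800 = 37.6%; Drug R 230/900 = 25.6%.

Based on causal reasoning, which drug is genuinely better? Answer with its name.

Within every viral load level Drug C has the lower rate, yet pooled Drug R does — Simpson's reversal.
Because the drug influences viral load, viral load is a post-treatment mediator, not a confounder. Stratifying on it would bias the estimate; the causal effect is the crude pooled difference.
Pooled: Drug C 37.6% vs Drug R 25.6%; Drug R is lower overall.

Drug R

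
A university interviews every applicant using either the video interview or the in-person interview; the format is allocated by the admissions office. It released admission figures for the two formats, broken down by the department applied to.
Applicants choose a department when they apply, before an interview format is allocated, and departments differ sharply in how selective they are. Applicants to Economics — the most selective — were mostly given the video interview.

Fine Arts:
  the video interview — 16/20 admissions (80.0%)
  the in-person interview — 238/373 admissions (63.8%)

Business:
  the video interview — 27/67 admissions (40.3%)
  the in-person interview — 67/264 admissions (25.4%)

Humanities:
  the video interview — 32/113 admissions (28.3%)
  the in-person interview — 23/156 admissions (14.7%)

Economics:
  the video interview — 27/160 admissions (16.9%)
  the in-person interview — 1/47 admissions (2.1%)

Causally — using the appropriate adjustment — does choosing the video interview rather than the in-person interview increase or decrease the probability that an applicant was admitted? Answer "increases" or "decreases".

increases

Department is set before the interview format has any effect — it is not caused by the interview format — and it independently drives the outcome. That makes it a confounder, so the causal comparison is within department levels.
Within each level — Fine Arts: 80.0% vs 63.8%; Business: 40.3% vs 25.4%; Humanities: 28.3% vs 14.7%; Economics: 16.9% vs 2.1% — the video interview is higher every time.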